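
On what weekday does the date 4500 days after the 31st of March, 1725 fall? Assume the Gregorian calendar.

Friday

First find the weekday of Mar 31, 1725. Doomsday rule: the anchor day for the 1700s is Sunday. For year 25: 25÷12 = 2 r 1, and 1÷4 = 0, so 2+1+0 = 3.
Sunday + 3 ≡ Wednesday — that's 1725's doomsday.
In March the doomsday date is Mar 14.
Mar 31 is 17 days after Mar 14; 17 mod 7 = 3, so Wednesday + 3 = Saturday.
4500 mod 7 = 6, so 4500 days after a Saturday is Saturday + 6 = Friday.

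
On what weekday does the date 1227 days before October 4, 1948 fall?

Saturday

Oct 4, 1948 is a Monday.
1227 mod 7 = 2, so 1227 days before a Monday is Monday − 2 = Saturday.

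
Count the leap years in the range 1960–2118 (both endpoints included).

Multiples of 4 in [1960,2118]: 40.
Of those, multiples of 100: 2 (not leap unless ÷400).
Multiples of 400: 1.
Leap years = 40 − 2 + 1 = 39.

39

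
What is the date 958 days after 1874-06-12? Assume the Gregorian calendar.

January 25, 1877

+365 (one year) → Jun 12, 1875 (593 left).
+366 (one year; includes Feb 29, 1876) → Jun 12, 1876 (227 left).
Jun has 30 days: +19 → Jul 1, 1876 (208 left).
Jul has 31 days: +31 → Aug 1, 1876 (177 left).
Aug has 31 days: +31 → Sep 1, 1876 (146 left).
Sep has 30 days: +30 → Oct 1, 1876 (116 left).
Oct has 31 days: +31 → Nov 1, 1876 (85 left).
Nov has 30 days: +30 → Dec 1, 1876 (55 left).
Dec has 31 days: +31 → Jan 1, 1877 (24 left).
+24 → Jan 25, 1877.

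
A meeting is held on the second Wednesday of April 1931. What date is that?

April 8, 1931

April 1, 1931 is a Wednesday.
The first Wednesday is therefore April 1 (same day).
The second Wednesday is 1 + 1×7 = April 8.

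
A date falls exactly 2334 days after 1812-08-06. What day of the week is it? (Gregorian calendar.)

Sunday

First find the weekday of Aug 6, 1812. Doomsday rule: the anchor day for the 1800s is Friday. For year 12: 12÷12 = 1 r 0, and 0÷4 = 0, so 1+0+0 = 1.
Friday + 1 ≡ Saturday — that's 1812's doomsday.
In August the doomsday date is Aug 8.
Aug 6 is 2 days before Aug 8; 2 mod 7 = 2, so Saturday − 2 = Thursday.
2334 mod 7 = 3, so 2334 days after a Thursday is Thursday + 3 = Sunday.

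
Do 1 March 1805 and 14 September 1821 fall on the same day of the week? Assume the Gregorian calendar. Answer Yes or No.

From Mar 1, 1805 to Sep 14, 1821 is 6041 days.
6041 mod 7 = 0, so they are the same weekday.
(Mar 1, 1805 is a Friday; Sep 14, 1821 is a Friday.)

Yes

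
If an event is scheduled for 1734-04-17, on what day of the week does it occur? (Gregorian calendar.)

Doomsday rule: the anchor day for the 1700s is Sunday. For year 34: 34÷12 = 2 r 10, and 10÷4 = 2, so 2+10+2 = 14.
Sunday + 14 ≡ Sunday — that's 1734's doomsday.
In April the doomsday date is Apr 4.
Apr 17 is 13 days after Apr 4; 13 mod 7 = 6, so Sunday + 6 = Saturday.

Saturday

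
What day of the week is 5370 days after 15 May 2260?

First find the weekday of May 15, 2260. Doomsday rule: the anchor day for the 2200s is Friday. For year 60: 60÷12 = 5 r 0, and 0÷4 = 0, so 5+0+0 = 5.
Friday + 5 ≡ Wednesday — that's 2260's doomsday.
In May the doomsday date is May 9.
May 15 is 6 days after May 9; 6 mod 7 = 6, so Wednesday + 6 = Tuesday.
5370 mod 7 = 1, so 5370 days after a Tuesday is Tuesday + 1 = Wednesday.

Wednesday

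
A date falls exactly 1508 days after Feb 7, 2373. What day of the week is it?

Saturday

Feb 7, 2373 is a Wednesday.
1508 mod 7 = 3, so 1508 days after a Wednesday is Wednesday + 3 = Saturday.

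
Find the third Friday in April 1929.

April 1, 1929 is a Monday.
The first Friday is therefore April 5 (4 days later).
The third Friday is 5 + 2×7 = April 19.

April 19, 1929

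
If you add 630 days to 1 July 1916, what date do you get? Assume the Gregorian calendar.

March 23, 1918

+365 (one year) → Jul 1, 1917 (265 left).
Jul has 31 days: +31 → Aug 1, 1917 (234 left).
Aug has 31 days: +31 → Sep 1, 1917 (203 left).
Sep has 30 days: +30 → Oct 1, 1917 (173 left).
Oct has 31 days: +31 → Nov 1, 1917 (142 left).
Nov has 30 days: +30 → Dec 1, 1917 (112 left).
Dec has 31 days: +31 → Jan 1, 1918 (81 left).
Jan has 31 days: +31 → Feb 1, 1918 (50 left).
Feb has 28 days: +28 → Mar 1, 1918 (22 left).
+22 → Mar 23, 1918.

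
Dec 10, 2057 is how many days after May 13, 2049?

3133

May 13, 2049 → May 13, 2050: 365 days.
May 13, 2050 → May 13, 2051: 365 days.
May 13, 2051 → May 13, 2052: 366 days (Feb 29, 2052 is in that span).
May 13, 2052 → May 13, 2053: 365 days.
May 13, 2053 → May 13, 2054: 365 days.
May 13, 2054 → May 13, 2055: 365 days.
May 13, 2055 → May 13, 2056: 366 days (Feb 29, 2056 is in that span).
May 13, 2056 → May 13, 2057: 365 days.
May 13, 2057 → Jun 13, 2057: 31 days (May has 31).
Jun 13, 2057 → Jul 13, 2057: 30 days (June has 30).
Jul 13, 2057 → Aug 13, 2057: 31 days (July has 31).
Aug 13, 2057 → Sep 13, 2057: 31 days (August has 31).
Sep 13, 2057 → Oct 13, 2057: 30 days (September has 30).
Oct 13, 2057 → Nov 13, 2057: 31 days (October has 31).
Nov 13, 2057 → Dec 10, 2057: 27 days.
Total: 3133 days.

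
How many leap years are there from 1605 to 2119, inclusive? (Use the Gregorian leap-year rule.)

Multiples of 4 in [1605,2119]: 128.
Of those, multiples of 100: 5 (not leap unless ÷400).
Multiples of 400: 1.
Leap years = 128 − 5 + 1 = 124.

124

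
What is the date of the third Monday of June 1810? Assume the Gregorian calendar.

June 18, 1810

June 1, 1810 is a Friday.
The first Monday is therefore June 4 (3 days later).
The third Monday is 4 + 2×7 = June 18.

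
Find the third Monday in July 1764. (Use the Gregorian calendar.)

July 16, 1764

July 1, 1764 is a Sunday.
The first Monday is therefore July 2 (1 days later).
The third Monday is 2 + 2×7 = July 16.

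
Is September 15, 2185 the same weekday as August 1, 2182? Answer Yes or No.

Yes

From Aug 1, 2182 to Sep 15, 2185 is 1141 days.
1141 mod 7 = 0, so they are the same weekday.
(Aug 1, 2182 is a Thursday; Sep 15, 2185 is a Thursday.)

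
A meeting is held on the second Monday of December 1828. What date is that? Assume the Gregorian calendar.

December 8, 1828

December 1, 1828 is a Monday.
The first Monday is therefore December 1 (same day).
The second Monday is 1 + 1×7 = December 8.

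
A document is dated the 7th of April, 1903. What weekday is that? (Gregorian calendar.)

Tuesday

Doomsday rule: the anchor day for the 1900s is Wednesday. For year 03: 3÷12 = 0 r 3, and 3÷4 = 0, so 0+3+0 = 3.
Wednesday + 3 ≡ Saturday — that's 1903's doomsday.
In April the doomsday date is Apr 4.
Apr 7 is 3 days after Apr 4; 3 mod 7 = 3, so Saturday + 3 = Tuesday.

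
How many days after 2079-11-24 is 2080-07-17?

236

Nov 24, 2079 → Dec 24, 2079: 30 days (November has 30).
Dec 24, 2079 → Jan 24, 2080: 31 days (December has 31).
Jan 24, 2080 → Feb 24, 2080: 31 days (January has 31).
Feb 24, 2080 → Mar 24, 2080: 29 days (February has 29).
Mar 24, 2080 → Apr 24, 2080: 31 days (March has 31).
Apr 24, 2080 → May 24, 2080: 30 days (April has 30).
May 24, 2080 → Jun 24, 2080: 31 days (May has 31).
Jun 24, 2080 → Jul 17, 2080: 23 days.
Total: 236 days.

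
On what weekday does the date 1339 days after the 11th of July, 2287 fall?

First find the weekday of Jul 11, 2287. Doomsday rule: the anchor day for the 2200s is Friday. For year 87: 87÷12 = 7 r 3, and 3÷4 = 0, so 7+3+0 = 10.
Friday + 10 ≡ Monday — that's 2287's doomsday.
In July the doomsday date is Jul 11.
Jul 11 is the doomsday itself: Monday.
1339 mod 7 = 2, so 1339 days after a Monday is Monday + 2 = Wednesday.

Wednesday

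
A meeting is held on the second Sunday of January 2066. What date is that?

January 1, 2066 is a Friday.
The first Sunday is therefore January 3 (2 days later).
The second Sunday is 3 + 1×7 = January 10.

January 10, 2066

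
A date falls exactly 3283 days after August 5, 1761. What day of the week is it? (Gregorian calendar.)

Wednesday

Aug 5, 1761 is a Wednesday.
3283 mod 7 = 0, so 3283 days after a Wednesday is Wednesday + 0 = Wednesday.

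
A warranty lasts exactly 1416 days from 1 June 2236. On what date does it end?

April 17, 2240

+365 (one year) → Jun 1, 2237 (1051 left).
+365 (one year) → Jun 1, 2238 (686 left).
+365 (one year) → Jun 1, 2239 (321 left).
Jun has 30 days: +30 → Jul 1, 2239 (291 left).
Jul has 31 days: +31 → Aug 1, 2239 (260 left).
Aug has 31 days: +31 → Sep 1, 2239 (229 left).
Sep has 30 days: +30 → Oct 1, 2239 (199 left).
Oct has 31 days: +31 → Nov 1, 2239 (168 left).
Nov has 30 days: +30 → Dec 1, 2239 (138 left).
Dec has 31 days: +31 → Jan 1, 2240 (107 left).
Jan has 31 days: +31 → Feb 1, 2240 (76 left).
Feb has 29 days: +29 → Mar 1, 2240 (47 left).
Mar has 31 days: +31 → Apr 1, 2240 (16 left).
+16 → Apr 17, 2240.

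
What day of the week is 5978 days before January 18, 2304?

Jan 18, 2304 is a Monday.
5978 mod 7 = 0, so 5978 days before a Monday is Monday − 0 = Monday.

Monday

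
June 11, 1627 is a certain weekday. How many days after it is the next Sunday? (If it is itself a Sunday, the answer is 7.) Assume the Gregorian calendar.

Jun 11, 1627 is a Friday.
From Friday to the next Sunday is 2 days.

2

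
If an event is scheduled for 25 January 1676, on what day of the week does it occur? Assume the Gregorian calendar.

Doomsday rule: the anchor day for the 1600s is Tuesday. For year 76: 76÷12 = 6 r 4, and 4÷4 = 1, so 6+4+1 = 11.
Tuesday + 11 ≡ Saturday — that's 1676's doomsday.
In January the doomsday date is Jan 4 (1676 is a leap year (divisible by 4)).
Jan 25 is 21 days after Jan 4; 21 mod 7 = 0, so Saturday + 0 = Saturday.

Saturday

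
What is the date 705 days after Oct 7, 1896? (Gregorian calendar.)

September 12, 1898

+365 (one year) → Oct 7, 1897 (340 left).
Oct has 31 days: +25 → Nov 1, 1897 (315 left).
Nov has 30 days: +30 → Dec 1, 1897 (285 left).
Dec has 31 days: +31 → Jan 1, 1898 (254 left).
Jan has 31 days: +31 → Feb 1, 1898 (223 left).
Feb has 28 days: +28 → Mar 1, 1898 (195 left).
Mar has 31 days: +31 → Apr 1, 1898 (164 left).
Apr has 30 days: +30 → May 1, 1898 (134 left).
May has 31 days: +31 → Jun 1, 1898 (103 left).
Jun has 30 days: +30 → Jul 1, 1898 (73 left).
Jul has 31 days: +31 → Aug 1, 1898 (42 left).
Aug has 31 days: +31 → Sep 1, 1898 (11 left).
+11 → Sep 12, 1898.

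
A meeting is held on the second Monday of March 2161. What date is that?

March 9, 2161

March 1, 2161 is a Sunday.
The first Monday is therefore March 2 (1 days later).
The second Monday is 2 + 1×7 = March 9.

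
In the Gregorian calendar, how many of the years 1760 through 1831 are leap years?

Multiples of 4 in [1760,1831]: 18.
Of those, multiples of 100: 1 (not leap unless ÷400).
Multiples of 400: 0.
Leap years = 18 − 1 + 0 = 17.

17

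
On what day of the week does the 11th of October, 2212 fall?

Doomsday rule: the anchor day for the 2200s is Friday. For year 12: 12÷12 = 1 r 0, and 0÷4 = 0, so 1+0+0 = 1.
Friday + 1 ≡ Saturday — that's 2212's doomsday.
In October the doomsday date is Oct 10.
Oct 11 is 1 day after Oct 10; 1 mod 7 = 1, so Saturday + 1 = Sunday.

Sunday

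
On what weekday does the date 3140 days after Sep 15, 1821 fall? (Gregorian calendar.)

Wednesday

First find the weekday of Sep 15, 1821. Doomsday rule: the anchor day for the 1800s is Friday. For year 21: 21÷12 = 1 r 9, and 9÷4 = 2, so 1+9+2 = 12.
Friday + 12 ≡ Wednesday — that's 1821's doomsday.
In September the doomsday date is Sep 5.
Sep 15 is 10 days after Sep 5; 10 mod 7 = 3, so Wednesday + 3 = Saturday.
3140 mod 7 = 4, so 3140 days after a Saturday is Saturday + 4 = Wednesday.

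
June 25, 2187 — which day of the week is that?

Doomsday rule: the anchor day for the 2100s is Sunday. For year 87: 87÷12 = 7 r 3, and 3÷4 = 0, so 7+3+0 = 10.
Sunday + 10 ≡ Wednesday — that's 2187's doomsday.
In June the doomsday date is Jun 6.
Jun 25 is 19 days after Jun 6; 19 mod 7 = 5, so Wednesday + 5 = Monday.

Monday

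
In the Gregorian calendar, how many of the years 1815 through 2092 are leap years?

Multiples of 4 in [1815,2092]: 70.
Of those, multiples of 100: 2 (not leap unless ÷400).
Multiples of 400: 1.
Leap years = 70 − 2 + 1 = 69.

69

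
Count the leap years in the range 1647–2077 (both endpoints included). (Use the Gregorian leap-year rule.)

Multiples of 4 in [1647,2077]: 108.
Of those, multiples of 100: 4 (not leap unless ÷400).
Multiples of 400: 1.
Leap years = 108 − 4 + 1 = 105.

105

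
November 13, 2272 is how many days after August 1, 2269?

Aug 1, 2269 → Aug 1, 2270: 365 days.
Aug 1, 2270 → Aug 1, 2271: 365 days.
Aug 1, 2271 → Aug 1, 2272: 366 days (Feb 29, 2272 is in that span).
Aug 1, 2272 → Sep 1, 2272: 31 days (August has 31).
Sep 1, 2272 → Oct 1, 2272: 30 days (September has 30).
Oct 1, 2272 → Nov 1, 2272: 31 days (October has 31).
Nov 1, 2272 → Nov 13, 2272: 12 days.
Total: 1200 days.

1200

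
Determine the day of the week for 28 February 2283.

Wednesday

Doomsday rule: the anchor day for the 2200s is Friday. For year 83: 83÷12 = 6 r 11, and 11÷4 = 2, so 6+11+2 = 19.
Friday + 19 ≡ Wednesday — that's 2283's doomsday.
In February the doomsday date is Feb 28 (2283 is not a leap year).
Feb 28 is the doomsday itself: Wednesday.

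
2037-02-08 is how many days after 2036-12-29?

Dec 29, 2036 → Jan 29, 2037: 31 days (December has 31).
Jan 29, 2037 → Feb 8, 2037: 10 days.
Total: 41 days.

41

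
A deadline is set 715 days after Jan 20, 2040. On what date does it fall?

January 4, 2042

+366 (one year; includes Feb 29, 2040) → Jan 20, 2041 (349 left).
Jan has 31 days: +12 → Feb 1, 2041 (337 left).
Feb has 28 days: +28 → Mar 1, 2041 (309 left).
Mar has 31 days: +31 → Apr 1, 2041 (278 left).
Apr has 30 days: +30 → May 1, 2041 (248 left).
May has 31 days: +31 → Jun 1, 2041 (217 left).
Jun has 30 days: +30 → Jul 1, 2041 (187 left).
Jul has 31 days: +31 → Aug 1, 2041 (156 left).
Aug has 31 days: +31 → Sep 1, 2041 (125 left).
Sep has 30 days: +30 → Oct 1, 2041 (95 left).
Oct has 31 days: +31 → Nov 1, 2041 (64 left).
Nov has 30 days: +30 → Dec 1, 2041 (34 left).
Dec has 31 days: +31 → Jan 1, 2042 (3 left).
+3 → Jan 4, 2042.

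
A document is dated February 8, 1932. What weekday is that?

Monday

Doomsday rule: the anchor day for the 1900s is Wednesday. For year 32: 32÷12 = 2 r 8, and 8÷4 = 2, so 2+8+2 = 12.
Wednesday + 12 ≡ Monday — that's 1932's doomsday.
In February the doomsday date is Feb 29 (1932 is a leap year (divisible by 4)).
Feb 8 is 21 days before Feb 29; 21 mod 7 = 0, so Monday − 0 = Monday.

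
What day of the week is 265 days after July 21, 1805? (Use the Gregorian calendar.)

Saturday

Jul 21, 1805 is a Sunday.
265 mod 7 = 6, so 265 days after a Sunday is Sunday + 6 = Saturday.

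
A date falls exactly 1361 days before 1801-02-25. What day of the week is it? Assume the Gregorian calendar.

Sunday

First find the weekday of Feb 25, 1801. Doomsday rule: the anchor day for the 1800s is Friday. For year 01: 1÷12 = 0 r 1, and 1÷4 = 0, so 0+1+0 = 1.
Friday + 1 ≡ Saturday — that's 1801's doomsday.
In February the doomsday date is Feb 28 (1801 is not a leap year).
Feb 25 is 3 days before Feb 28; 3 mod 7 = 3, so Saturday − 3 = Wednesday.
1361 mod 7 = 3, so 1361 days before a Wednesday is Wednesday − 3 = Sunday.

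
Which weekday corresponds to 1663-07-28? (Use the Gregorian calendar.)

Saturday

Doomsday rule: the anchor day for the 1600s is Tuesday. For year 63: 63÷12 = 5 r 3, and 3÷4 = 0, so 5+3+0 = 8.
Tuesday + 8 ≡ Wednesday — that's 1663's doomsday.
In July the doomsday date is Jul 11.
Jul 28 is 17 days after Jul 11; 17 mod 7 = 3, so Wednesday + 3 = Saturday.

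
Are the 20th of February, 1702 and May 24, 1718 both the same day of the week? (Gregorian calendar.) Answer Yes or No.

From Feb 20, 1702 to May 24, 1718 is 5937 days.
5937 mod 7 = 1, so they are different weekdays.
(Feb 20, 1702 is a Monday; May 24, 1718 is a Tuesday.)

No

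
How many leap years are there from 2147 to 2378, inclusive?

Multiples of 4 in [2147,2378]: 58.
Of those, multiples of 100: 2 (not leap unless ÷400).
Multiples of 400: 0.
Leap years = 58 − 2 + 0 = 56.

56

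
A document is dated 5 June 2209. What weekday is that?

Monday

January 1, 2209 is a Sunday.
Jan 1, 2209 → Feb 1, 2209: 31 days (January has 31).
Feb 1, 2209 → Mar 1, 2209: 28 days (February has 28).
Mar 1, 2209 → Apr 1, 2209: 31 days (March has 31).
Apr 1, 2209 → May 1, 2209: 30 days (April has 30).
May 1, 2209 → Jun 1, 2209: 31 days (May has 31).
Jun 1, 2209 → Jun 5, 2209: 4 days.
Total: 155 days.
155 mod 7 = 1, so Sunday + 1 = Monday.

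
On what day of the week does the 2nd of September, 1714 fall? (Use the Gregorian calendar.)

Sunday

Doomsday rule: the anchor day for the 1700s is Sunday. For year 14: 14÷12 = 1 r 2, and 2÷4 = 0, so 1+2+0 = 3.
Sunday + 3 ≡ Wednesday — that's 1714's doomsday.
In September the doomsday date is Sep 5.
Sep 2 is 3 days before Sep 5; 3 mod 7 = 3, so Wednesday − 3 = Sunday.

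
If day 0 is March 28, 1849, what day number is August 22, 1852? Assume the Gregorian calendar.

1243

Mar 28, 1849 → Mar 28, 1850: 365 days.
Mar 28, 1850 → Mar 28, 1851: 365 days.
Mar 28, 1851 → Mar 28, 1852: 366 days (Feb 29, 1852 is in that span).
Mar 28, 1852 → Apr 28, 1852: 31 days (March has 31).
Apr 28, 1852 → May 28, 1852: 30 days (April has 30).
May 28, 1852 → Jun 28, 1852: 31 days (May has 31).
Jun 28, 1852 → Jul 28, 1852: 30 days (June has 30).
Jul 28, 1852 → Aug 22, 1852: 25 days.
Total: 1243 days.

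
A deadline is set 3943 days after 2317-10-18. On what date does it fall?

+365 (one year) → Oct 18, 2318 (3578 left).
+365 (one year) → Oct 18, 2319 (3213 left).
+366 (one year; includes Feb 29, 2320) → Oct 18, 2320 (2847 left).
+365 (one year) → Oct 18, 2321 (2482 left).
+365 (one year) → Oct 18, 2322 (2117 left).
+365 (one year) → Oct 18, 2323 (1752 left).
+366 (one year; includes Feb 29, 2324) → Oct 18, 2324 (1386 left).
+365 (one year) → Oct 18, 2325 (1021 left).
+365 (one year) → Oct 18, 2326 (656 left).
+365 (one year) → Oct 18, 2327 (291 left).
Oct has 31 days: +14 → Nov 1, 2327 (277 left).
Nov has 30 days: +30 → Dec 1, 2327 (247 left).
Dec has 31 days: +31 → Jan 1, 2328 (216 left).
Jan has 31 days: +31 → Feb 1, 2328 (185 left).
Feb has 29 days: +29 → Mar 1, 2328 (156 left).
Mar has 31 days: +31 → Apr 1, 2328 (125 left).
Apr has 30 days: +30 → May 1, 2328 (95 left).
May has 31 days: +31 → Jun 1, 2328 (64 left).
Jun has 30 days: +30 → Jul 1, 2328 (34 left).
Jul has 31 days: +31 → Aug 1, 2328 (3 left).
+3 → Aug 4, 2328.

August 4, 2328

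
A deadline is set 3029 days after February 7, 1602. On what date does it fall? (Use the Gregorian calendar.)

May 25, 1610

+365 (one year) → Feb 7, 1603 (2664 left).
+365 (one year) → Feb 7, 1604 (2299 left).
+366 (one year; includes Feb 29, 1604) → Feb 7, 1605 (1933 left).
+365 (one year) → Feb 7, 1606 (1568 left).
+365 (one year) → Feb 7, 1607 (1203 left).
+365 (one year) → Feb 7, 1608 (838 left).
+366 (one year; includes Feb 29, 1608) → Feb 7, 1609 (472 left).
+365 (one year) → Feb 7, 1610 (107 left).
Feb has 28 days: +22 → Mar 1, 1610 (85 left).
Mar has 31 days: +31 → Apr 1, 1610 (54 left).
Apr has 30 days: +30 → May 1, 1610 (24 left).
+24 → May 25, 1610.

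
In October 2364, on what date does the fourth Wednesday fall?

October 1, 2364 is a Thursday.
The first Wednesday is therefore October 7 (6 days later).
The fourth Wednesday is 7 + 3×7 = October 28.

October 28, 2364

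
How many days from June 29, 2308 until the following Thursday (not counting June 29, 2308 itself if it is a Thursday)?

Jun 29, 2308 is a Monday.
From Monday to the next Thursday is 3 days.

3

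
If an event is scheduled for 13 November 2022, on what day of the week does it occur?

January 1, 2022 is a Saturday.
Jan 1, 2022 → Feb 1, 2022: 31 days (January has 31).
Feb 1, 2022 → Mar 1, 2022: 28 days (February has 28).
Mar 1, 2022 → Apr 1, 2022: 31 days (March has 31).
Apr 1, 2022 → May 1, 2022: 30 days (April has 30).
May 1, 2022 → Jun 1, 2022: 31 days (May has 31).
Jun 1, 2022 → Jul 1, 2022: 30 days (June has 30).
Jul 1, 2022 → Aug 1, 2022: 31 days (July has 31).
Aug 1, 2022 → Sep 1, 2022: 31 days (August has 31).
Sep 1, 2022 → Oct 1, 2022: 30 days (September has 30).
Oct 1, 2022 → Nov 1, 2022: 31 days (October has 31).
Nov 1, 2022 → Nov 13, 2022: 12 days.
Total: 316 days.
316 mod 7 = 1, so Saturday + 1 = Sunday.

Sunday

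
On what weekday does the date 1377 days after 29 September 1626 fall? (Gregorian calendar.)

Sunday

First find the weekday of Sep 29, 1626. Doomsday rule: the anchor day for the 1600s is Tuesday. For year 26: 26÷12 = 2 r 2, and 2÷4 = 0, so 2+2+0 = 4.
Tuesday + 4 ≡ Saturday — that's 1626's doomsday.
In September the doomsday date is Sep 5.
Sep 29 is 24 days after Sep 5; 24 mod 7 = 3, so Saturday + 3 = Tuesday.
1377 mod 7 = 5, so 1377 days after a Tuesday is Tuesday + 5 = Sunday.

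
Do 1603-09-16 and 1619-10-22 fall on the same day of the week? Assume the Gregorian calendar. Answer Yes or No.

From Sep 16, 1603 to Oct 22, 1619 is 5880 days.
5880 mod 7 = 0, so they are the same weekday.
(Sep 16, 1603 is a Tuesday; Oct 22, 1619 is a Tuesday.)

Yes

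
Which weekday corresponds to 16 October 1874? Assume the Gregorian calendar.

Friday

Doomsday rule: the anchor day for the 1800s is Friday. For year 74: 74÷12 = 6 r 2, and 2÷4 = 0, so 6+2+0 = 8.
Friday + 8 ≡ Saturday — that's 1874's doomsday.
In October the doomsday date is Oct 10.
Oct 16 is 6 days after Oct 10; 6 mod 7 = 6, so Saturday + 6 = Friday.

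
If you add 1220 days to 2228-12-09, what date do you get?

+365 (one year) → Dec 9, 2229 (855 left).
+365 (one year) → Dec 9, 2230 (490 left).
+365 (one year) → Dec 9, 2231 (125 left).
Dec has 31 days: +23 → Jan 1, 2232 (102 left).
Jan has 31 days: +31 → Feb 1, 2232 (71 left).
Feb has 29 days: +29 → Mar 1, 2232 (42 left).
Mar has 31 days: +31 → Apr 1, 2232 (11 left).
+11 → Apr 12, 2232.

April 12, 2232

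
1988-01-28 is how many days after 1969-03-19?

Mar 19, 1969 → Mar 19, 1970: 365 days.
Mar 19, 1970 → Mar 19, 1971: 365 days.
Mar 19, 1971 → Mar 19, 1972: 366 days (Feb 29, 1972 is in that span).
Mar 19, 1972 → Mar 19, 1973: 365 days.
Mar 19, 1973 → Mar 19, 1974: 365 days.
Mar 19, 1974 → Mar 19, 1975: 365 days.
Mar 19, 1975 → Mar 19, 1976: 366 days (Feb 29, 1976 is in that span).
Mar 19, 1976 → Mar 19, 1977: 365 days.
Mar 19, 1977 → Mar 19, 1978: 365 days.
Mar 19, 1978 → Mar 19, 1979: 365 days.
Mar 19, 1979 → Mar 19, 1980: 366 days (Feb 29, 1980 is in that span).
Mar 19, 1980 → Mar 19, 1981: 365 days.
Mar 19, 1981 → Mar 19, 1982: 365 days.
Mar 19, 1982 → Mar 19, 1983: 365 days.
Mar 19, 1983 → Mar 19, 1984: 366 days (Feb 29, 1984 is in that span).
Mar 19, 1984 → Mar 19, 1985: 365 days.
Mar 19, 1985 → Mar 19, 1986: 365 days.
Mar 19, 1986 → Mar 19, 1987: 365 days.
Mar 19, 1987 → Apr 19, 1987: 31 days (March has 31).
Apr 19, 1987 → May 19, 1987: 30 days (April has 30).
May 19, 1987 → Jun 19, 1987: 31 days (May has 31).
Jun 19, 1987 → Jul 19, 1987: 30 days (June has 30).
Jul 19, 1987 → Aug 19, 1987: 31 days (July has 31).
Aug 19, 1987 → Sep 19, 1987: 31 days (August has 31).
Sep 19, 1987 → Oct 19, 1987: 30 days (September has 30).
Oct 19, 1987 → Nov 19, 1987: 31 days (October has 31).
Nov 19, 1987 → Dec 19, 1987: 30 days (November has 30).
Dec 19, 1987 → Jan 19, 1988: 31 days (December has 31).
Jan 19, 1988 → Jan 28, 1988: 9 days.
Total: 6889 days.

6889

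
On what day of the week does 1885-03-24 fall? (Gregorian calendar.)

Doomsday rule: the anchor day for the 1800s is Friday. For year 85: 85÷12 = 7 r 1, and 1÷4 = 0, so 7+1+0 = 8.
Friday + 8 ≡ Saturday — that's 1885's doomsday.
In March the doomsday date is Mar 14.
Mar 24 is 10 days after Mar 14; 10 mod 7 = 3, so Saturday + 3 = Tuesday.

Tuesday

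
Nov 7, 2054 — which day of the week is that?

January 1, 2054 is a Thursday.
Jan 1, 2054 → Feb 1, 2054: 31 days (January has 31).
Feb 1, 2054 → Mar 1, 2054: 28 days (February has 28).
Mar 1, 2054 → Apr 1, 2054: 31 days (March has 31).
Apr 1, 2054 → May 1, 2054: 30 days (April has 30).
May 1, 2054 → Jun 1, 2054: 31 days (May has 31).
Jun 1, 2054 → Jul 1, 2054: 30 days (June has 30).
Jul 1, 2054 → Aug 1, 2054: 31 days (July has 31).
Aug 1, 2054 → Sep 1, 2054: 31 days (August has 31).
Sep 1, 2054 → Oct 1, 2054: 30 days (September has 30).
Oct 1, 2054 → Nov 1, 2054: 31 days (October has 31).
Nov 1, 2054 → Nov 7, 2054: 6 days.
Total: 310 days.
310 mod 7 = 2, so Thursday + 2 = Saturday.

Saturday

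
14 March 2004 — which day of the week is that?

January 1, 2004 is a Thursday.
Jan 1, 2004 → Feb 1, 2004: 31 days (January has 31).
Feb 1, 2004 → Mar 1, 2004: 29 days (February has 29).
Mar 1, 2004 → Mar 14, 2004: 13 days.
Total: 73 days.
73 mod 7 = 3, so Thursday + 3 = Sunday.

Sunday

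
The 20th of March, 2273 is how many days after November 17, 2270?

Nov 17, 2270 → Nov 17, 2271: 365 days.
Nov 17, 2271 → Nov 17, 2272: 366 days (Feb 29, 2272 is in that span).
Nov 17, 2272 → Dec 17, 2272: 30 days (November has 30).
Dec 17, 2272 → Jan 17, 2273: 31 days (December has 31).
Jan 17, 2273 → Feb 17, 2273: 31 days (January has 31).
Feb 17, 2273 → Mar 17, 2273: 28 days (February has 28).
Mar 17, 2273 → Mar 20, 2273: 3 days.
Total: 854 days.

854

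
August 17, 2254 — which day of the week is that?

Doomsday rule: the anchor day for the 2200s is Friday. For year 54: 54÷12 = 4 r 6, and 6÷4 = 1, so 4+6+1 = 11.
Friday + 11 ≡ Tuesday — that's 2254's doomsday.
In August the doomsday date is Aug 8.
Aug 17 is 9 days after Aug 8; 9 mod 7 = 2, so Tuesday + 2 = Thursday.

Thursday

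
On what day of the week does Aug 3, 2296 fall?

Monday

Doomsday rule: the anchor day for the 2200s is Friday. For year 96: 96÷12 = 8 r 0, and 0÷4 = 0, so 8+0+0 = 8.
Friday + 8 ≡ Saturday — that's 2296's doomsday.
In August the doomsday date is Aug 8.
Aug 3 is 5 days before Aug 8; 5 mod 7 = 5, so Saturday − 5 = Monday.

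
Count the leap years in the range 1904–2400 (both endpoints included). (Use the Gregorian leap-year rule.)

122

Multiples of 4 in [1904,2400]: 125.
Of those, multiples of 100: 5 (not leap unless ÷400).
Multiples of 400: 2.
Leap years = 125 − 5 + 2 = 122.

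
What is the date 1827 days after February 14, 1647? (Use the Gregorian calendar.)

+365 (one year) → Feb 14, 1648 (1462 left).
+366 (one year; includes Feb 29, 1648) → Feb 14, 1649 (1096 left).
+365 (one year) → Feb 14, 1650 (731 left).
+365 (one year) → Feb 14, 1651 (366 left).
Feb has 28 days: +15 → Mar 1, 1651 (351 left).
Mar has 31 days: +31 → Apr 1, 1651 (320 left).
Apr has 30 days: +30 → May 1, 1651 (290 left).
May has 31 days: +31 → Jun 1, 1651 (259 left).
Jun has 30 days: +30 → Jul 1, 1651 (229 left).
Jul has 31 days: +31 → Aug 1, 1651 (198 left).
Aug has 31 days: +31 → Sep 1, 1651 (167 left).
Sep has 30 days: +30 → Oct 1, 1651 (137 left).
Oct has 31 days: +31 → Nov 1, 1651 (106 left).
Nov has 30 days: +30 → Dec 1, 1651 (76 left).
Dec has 31 days: +31 → Jan 1, 1652 (45 left).
Jan has 31 days: +31 → Feb 1, 1652 (14 left).
+14 → Feb 15, 1652.

February 15, 1652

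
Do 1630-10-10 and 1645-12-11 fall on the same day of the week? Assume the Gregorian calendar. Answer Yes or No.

From Oct 10, 1630 to Dec 11, 1645 is 5541 days.
5541 mod 7 = 4, so they are different weekdays.
(Oct 10, 1630 is a Thursday; Dec 11, 1645 is a Monday.)

No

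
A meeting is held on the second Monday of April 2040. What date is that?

April 9, 2040

April 1, 2040 is a Sunday.
The first Monday is therefore April 2 (1 days later).
The second Monday is 2 + 1×7 = April 9.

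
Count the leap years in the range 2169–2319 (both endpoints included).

Multiples of 4 in [2169,2319]: 37.
Of those, multiples of 100: 2 (not leap unless ÷400).
Multiples of 400: 0.
Leap years = 37 − 2 + 0 = 35.

35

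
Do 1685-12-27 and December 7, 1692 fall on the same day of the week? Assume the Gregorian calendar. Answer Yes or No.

From Dec 27, 1685 to Dec 7, 1692 is 2537 days.
2537 mod 7 = 3, so they are different weekdays.
(Dec 27, 1685 is a Thursday; Dec 7, 1692 is a Sunday.)

No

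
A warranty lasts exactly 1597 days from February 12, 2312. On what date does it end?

+366 (one year; includes Feb 29, 2312) → Feb 12, 2313 (1231 left).
+365 (one year) → Feb 12, 2314 (866 left).
+365 (one year) → Feb 12, 2315 (501 left).
+365 (one year) → Feb 12, 2316 (136 left).
Feb has 29 days: +18 → Mar 1, 2316 (118 left).
Mar has 31 days: +31 → Apr 1, 2316 (87 left).
Apr has 30 days: +30 → May 1, 2316 (57 left).
May has 31 days: +31 → Jun 1, 2316 (26 left).
+26 → Jun 27, 2316.

June 27, 2316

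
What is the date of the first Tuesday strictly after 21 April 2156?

April 27, 2156

Apr 21, 2156 is a Wednesday.
From Wednesday to the next Tuesday is 6 days.
Apr 21, 2156 + 6 = Apr 27, 2156.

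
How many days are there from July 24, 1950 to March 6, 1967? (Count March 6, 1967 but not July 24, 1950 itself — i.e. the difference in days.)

Jul 24, 1950 → Jul 24, 1951: 365 days.
Jul 24, 1951 → Jul 24, 1952: 366 days (Feb 29, 1952 is in that span).
Jul 24, 1952 → Jul 24, 1953: 365 days.
Jul 24, 1953 → Jul 24, 1954: 365 days.
Jul 24, 1954 → Jul 24, 1955: 365 days.
Jul 24, 1955 → Jul 24, 1956: 366 days (Feb 29, 1956 is in that span).
Jul 24, 1956 → Jul 24, 1957: 365 days.
Jul 24, 1957 → Jul 24, 1958: 365 days.
Jul 24, 1958 → Jul 24, 1959: 365 days.
Jul 24, 1959 → Jul 24, 1960: 366 days (Feb 29, 1960 is in that span).
Jul 24, 1960 → Jul 24, 1961: 365 days.
Jul 24, 1961 → Jul 24, 1962: 365 days.
Jul 24, 1962 → Jul 24, 1963: 365 days.
Jul 24, 1963 → Jul 24, 1964: 366 days (Feb 29, 1964 is in that span).
Jul 24, 1964 → Jul 24, 1965: 365 days.
Jul 24, 1965 → Jul 24, 1966: 365 days.
Jul 24, 1966 → Aug 24, 1966: 31 days (July has 31).
Aug 24, 1966 → Sep 24, 1966: 31 days (August has 31).
Sep 24, 1966 → Oct 24, 1966: 30 days (September has 30).
Oct 24, 1966 → Nov 24, 1966: 31 days (October has 31).
Nov 24, 1966 → Dec 24, 1966: 30 days (November has 30).
Dec 24, 1966 → Jan 24, 1967: 31 days (December has 31).
Jan 24, 1967 → Feb 24, 1967: 31 days (January has 31).
Feb 24, 1967 → Mar 6, 1967: 10 days.
Total: 6069 days.

6069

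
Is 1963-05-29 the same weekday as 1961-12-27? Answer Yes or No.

From Dec 27, 1961 to May 29, 1963 is 518 days.
518 mod 7 = 0, so they are the same weekday.
(Dec 27, 1961 is a Wednesday; May 29, 1963 is a Wednesday.)

Yes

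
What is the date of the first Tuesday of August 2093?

August 4, 2093

August 1, 2093 is a Saturday.
The first Tuesday is therefore August 4 (3 days later).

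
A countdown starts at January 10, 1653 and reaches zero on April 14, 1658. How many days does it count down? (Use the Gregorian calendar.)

Jan 10, 1653 → Jan 10, 1654: 365 days.
Jan 10, 1654 → Jan 10, 1655: 365 days.
Jan 10, 1655 → Jan 10, 1656: 365 days.
Jan 10, 1656 → Jan 10, 1657: 366 days (Feb 29, 1656 is in that span).
Jan 10, 1657 → Jan 10, 1658: 365 days.
Jan 10, 1658 → Feb 10, 1658: 31 days (January has 31).
Feb 10, 1658 → Mar 10, 1658: 28 days (February has 28).
Mar 10, 1658 → Apr 10, 1658: 31 days (March has 31).
Apr 10, 1658 → Apr 14, 1658: 4 days.
Total: 1920 days.

1920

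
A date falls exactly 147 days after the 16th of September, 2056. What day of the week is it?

Saturday

First find the weekday of Sep 16, 2056. Doomsday rule: the anchor day for the 2000s is Tuesday. For year 56: 56÷12 = 4 r 8, and 8÷4 = 2, so 4+8+2 = 14.
Tuesday + 14 ≡ Tuesday — that's 2056's doomsday.
In September the doomsday date is Sep 5.
Sep 16 is 11 days after Sep 5; 11 mod 7 = 4, so Tuesday + 4 = Saturday.
147 mod 7 = 0, so 147 days after a Saturday is Saturday + 0 = Saturday.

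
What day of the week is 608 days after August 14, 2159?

First find the weekday of Aug 14, 2159. Doomsday rule: the anchor day for the 2100s is Sunday. For year 59: 59÷12 = 4 r 11, and 11÷4 = 2, so 4+11+2 = 17.
Sunday + 17 ≡ Wednesday — that's 2159's doomsday.
In August the doomsday date is Aug 8.
Aug 14 is 6 days after Aug 8; 6 mod 7 = 6, so Wednesday + 6 = Tuesday.
608 mod 7 = 6, so 608 days after a Tuesday is Tuesday + 6 = Monday.

Monday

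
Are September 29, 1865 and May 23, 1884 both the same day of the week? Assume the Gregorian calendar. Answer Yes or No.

Yes

From Sep 29, 1865 to May 23, 1884 is 6811 days.
6811 mod 7 = 0, so they are the same weekday.
(Sep 29, 1865 is a Friday; May 23, 1884 is a Friday.)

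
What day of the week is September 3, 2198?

Doomsday rule: the anchor day for the 2100s is Sunday. For year 98: 98÷12 = 8 r 2, and 2÷4 = 0, so 8+2+0 = 10.
Sunday + 10 ≡ Wednesday — that's 2198's doomsday.
In September the doomsday date is Sep 5.
Sep 3 is 2 days before Sep 5; 2 mod 7 = 2, so Wednesday − 2 = Monday.

Monday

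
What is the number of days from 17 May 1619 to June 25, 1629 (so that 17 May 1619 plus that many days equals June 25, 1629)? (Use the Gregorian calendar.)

3692

May 17, 1619 → May 17, 1620: 366 days (Feb 29, 1620 is in that span).
May 17, 1620 → May 17, 1621: 365 days.
May 17, 1621 → May 17, 1622: 365 days.
May 17, 1622 → May 17, 1623: 365 days.
May 17, 1623 → May 17, 1624: 366 days (Feb 29, 1624 is in that span).
May 17, 1624 → May 17, 1625: 365 days.
May 17, 1625 → May 17, 1626: 365 days.
May 17, 1626 → May 17, 1627: 365 days.
May 17, 1627 → May 17, 1628: 366 days (Feb 29, 1628 is in that span).
May 17, 1628 → May 17, 1629: 365 days.
May 17, 1629 → Jun 17, 1629: 31 days (May has 31).
Jun 17, 1629 → Jun 25, 1629: 8 days.
Total: 3692 days.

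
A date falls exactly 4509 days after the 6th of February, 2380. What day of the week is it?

Thursday

Feb 6, 2380 is a Wednesday.
4509 mod 7 = 1, so 4509 days after a Wednesday is Wednesday + 1 = Thursday.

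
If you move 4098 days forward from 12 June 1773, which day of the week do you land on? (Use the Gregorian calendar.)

Tuesday

First find the weekday of Jun 12, 1773. Doomsday rule: the anchor day for the 1700s is Sunday. For year 73: 73÷12 = 6 r 1, and 1÷4 = 0, so 6+1+0 = 7.
Sunday + 7 ≡ Sunday — that's 1773's doomsday.
In June the doomsday date is Jun 6.
Jun 12 is 6 days after Jun 6; 6 mod 7 = 6, so Sunday + 6 = Saturday.
4098 mod 7 = 3, so 4098 days after a Saturday is Saturday + 3 = Tuesday.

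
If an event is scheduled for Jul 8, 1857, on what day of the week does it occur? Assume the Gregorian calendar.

Wednesday

Doomsday rule: the anchor day for the 1800s is Friday. For year 57: 57÷12 = 4 r 9, and 9÷4 = 2, so 4+9+2 = 15.
Friday + 15 ≡ Saturday — that's 1857's doomsday.
In July the doomsday date is Jul 11.
Jul 8 is 3 days before Jul 11; 3 mod 7 = 3, so Saturday − 3 = Wednesday.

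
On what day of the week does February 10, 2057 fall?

Saturday

January 1, 2057 is a Monday.
Jan 1, 2057 → Feb 1, 2057: 31 days (January has 31).
Feb 1, 2057 → Feb 10, 2057: 9 days.
Total: 40 days.
40 mod 7 = 5, so Monday + 5 = Saturday.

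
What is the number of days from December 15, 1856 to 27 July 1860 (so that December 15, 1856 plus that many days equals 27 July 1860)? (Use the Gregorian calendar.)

Dec 15, 1856 → Dec 15, 1857: 365 days.
Dec 15, 1857 → Dec 15, 1858: 365 days.
Dec 15, 1858 → Dec 15, 1859: 365 days.
Dec 15, 1859 → Jan 15, 1860: 31 days (December has 31).
Jan 15, 1860 → Feb 15, 1860: 31 days (January has 31).
Feb 15, 1860 → Mar 15, 1860: 29 days (February has 29).
Mar 15, 1860 → Apr 15, 1860: 31 days (March has 31).
Apr 15, 1860 → May 15, 1860: 30 days (April has 30).
May 15, 1860 → Jun 15, 1860: 31 days (May has 31).
Jun 15, 1860 → Jul 15, 1860: 30 days (June has 30).
Jul 15, 1860 → Jul 27, 1860: 12 days.
Total: 1320 days.

1320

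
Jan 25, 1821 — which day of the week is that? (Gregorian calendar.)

Thursday

Doomsday rule: the anchor day for the 1800s is Friday. For year 21: 21÷12 = 1 r 9, and 9÷4 = 2, so 1+9+2 = 12.
Friday + 12 ≡ Wednesday — that's 1821's doomsday.
In January the doomsday date is Jan 3 (1821 is not a leap year).
Jan 25 is 22 days after Jan 3; 22 mod 7 = 1, so Wednesday + 1 = Thursday.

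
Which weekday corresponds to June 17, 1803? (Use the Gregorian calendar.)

Doomsday rule: the anchor day for the 1800s is Friday. For year 03: 3÷12 = 0 r 3, and 3÷4 = 0, so 0+3+0 = 3.
Friday + 3 ≡ Monday — that's 1803's doomsday.
In June the doomsday date is Jun 6.
Jun 17 is 11 days after Jun 6; 11 mod 7 = 4, so Monday + 4 = Friday.

Friday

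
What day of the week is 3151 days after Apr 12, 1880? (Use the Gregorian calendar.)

Tuesday

Apr 12, 1880 is a Monday.
3151 mod 7 = 1, so 3151 days after a Monday is Monday + 1 = Tuesday.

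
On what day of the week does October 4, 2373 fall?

Doomsday rule: the anchor day for the 2300s is Wednesday. For year 73: 73÷12 = 6 r 1, and 1÷4 = 0, so 6+1+0 = 7.
Wednesday + 7 ≡ Wednesday — that's 2373's doomsday.
In October the doomsday date is Oct 10.
Oct 4 is 6 days before Oct 10; 6 mod 7 = 6, so Wednesday − 6 = Thursday.

Thursday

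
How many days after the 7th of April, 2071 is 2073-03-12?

705

Apr 7, 2071 → Apr 7, 2072: 366 days (Feb 29, 2072 is in that span).
Apr 7, 2072 → May 7, 2072: 30 days (April has 30).
May 7, 2072 → Jun 7, 2072: 31 days (May has 31).
Jun 7, 2072 → Jul 7, 2072: 30 days (June has 30).
Jul 7, 2072 → Aug 7, 2072: 31 days (July has 31).
Aug 7, 2072 → Sep 7, 2072: 31 days (August has 31).
Sep 7, 2072 → Oct 7, 2072: 30 days (September has 30).
Oct 7, 2072 → Nov 7, 2072: 31 days (October has 31).
Nov 7, 2072 → Dec 7, 2072: 30 days (November has 30).
Dec 7, 2072 → Jan 7, 2073: 31 days (December has 31).
Jan 7, 2073 → Feb 7, 2073: 31 days (January has 31).
Feb 7, 2073 → Mar 7, 2073: 28 days (February has 28).
Mar 7, 2073 → Mar 12, 2073: 5 days.
Total: 705 days.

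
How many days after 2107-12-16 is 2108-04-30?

136

Dec 16, 2107 → Jan 16, 2108: 31 days (December has 31).
Jan 16, 2108 → Feb 16, 2108: 31 days (January has 31).
Feb 16, 2108 → Mar 16, 2108: 29 days (February has 29).
Mar 16, 2108 → Apr 16, 2108: 31 days (March has 31).
Apr 16, 2108 → Apr 30, 2108: 14 days.
Total: 136 days.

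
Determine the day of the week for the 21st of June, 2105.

Doomsday rule: the anchor day for the 2100s is Sunday. For year 05: 5÷12 = 0 r 5, and 5÷4 = 1, so 0+5+1 = 6.
Sunday + 6 ≡ Saturday — that's 2105's doomsday.
In June the doomsday date is Jun 6.
Jun 21 is 15 days after Jun 6; 15 mod 7 = 1, so Saturday + 1 = Sunday.

Sunday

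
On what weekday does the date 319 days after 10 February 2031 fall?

Feb 10, 2031 is a Monday.
319 mod 7 = 4, so 319 days after a Monday is Monday + 4 = Friday.

Friday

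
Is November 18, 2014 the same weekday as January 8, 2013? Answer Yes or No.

From Jan 8, 2013 to Nov 18, 2014 is 679 days.
679 mod 7 = 0, so they are the same weekday.
(Jan 8, 2013 is a Tuesday; Nov 18, 2014 is a Tuesday.)

Yes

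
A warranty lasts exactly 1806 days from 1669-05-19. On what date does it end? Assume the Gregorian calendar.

April 29, 1674

+365 (one year) → May 19, 1670 (1441 left).
+365 (one year) → May 19, 1671 (1076 left).
+366 (one year; includes Feb 29, 1672) → May 19, 1672 (710 left).
+365 (one year) → May 19, 1673 (345 left).
May has 31 days: +13 → Jun 1, 1673 (332 left).
Jun has 30 days: +30 → Jul 1, 1673 (302 left).
Jul has 31 days: +31 → Aug 1, 1673 (271 left).
Aug has 31 days: +31 → Sep 1, 1673 (240 left).
Sep has 30 days: +30 → Oct 1, 1673 (210 left).
Oct has 31 days: +31 → Nov 1, 1673 (179 left).
Nov has 30 days: +30 → Dec 1, 1673 (149 left).
Dec has 31 days: +31 → Jan 1, 1674 (118 left).
Jan has 31 days: +31 → Feb 1, 1674 (87 left).
Feb has 28 days: +28 → Mar 1, 1674 (59 left).
Mar has 31 days: +31 → Apr 1, 1674 (28 left).
+28 → Apr 29, 1674.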